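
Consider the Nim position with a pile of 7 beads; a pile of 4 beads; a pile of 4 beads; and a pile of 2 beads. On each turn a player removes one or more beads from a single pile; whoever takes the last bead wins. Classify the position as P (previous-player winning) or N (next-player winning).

Nim-sum: 7 ⊕ 4 ⊕ 4 ⊕ 2 = 5.
The nim-sum is 5 ≠ 0, so this is an N-position: the player to move can win.

N-position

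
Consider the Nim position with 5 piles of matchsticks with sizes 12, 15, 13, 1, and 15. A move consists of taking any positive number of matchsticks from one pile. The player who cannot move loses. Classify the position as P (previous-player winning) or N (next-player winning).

P-position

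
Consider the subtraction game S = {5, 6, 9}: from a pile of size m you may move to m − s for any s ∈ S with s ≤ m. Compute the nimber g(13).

2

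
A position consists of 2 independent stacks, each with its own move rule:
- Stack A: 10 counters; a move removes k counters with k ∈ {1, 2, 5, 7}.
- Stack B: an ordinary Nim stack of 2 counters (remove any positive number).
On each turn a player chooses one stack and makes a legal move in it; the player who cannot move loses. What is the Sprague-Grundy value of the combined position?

3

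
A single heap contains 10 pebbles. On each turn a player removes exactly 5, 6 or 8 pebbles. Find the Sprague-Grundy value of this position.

Build the Grundy sequence with g(k) = mex{g(k−s) : s ∈ {5, 6, 8}, s ≤ k}:
k:     0  1  2  3  4  5  6  7  8  9 10
g(k):  0  0  0  0  0  1  1  1  1  1  2
So g(10) = 2.

2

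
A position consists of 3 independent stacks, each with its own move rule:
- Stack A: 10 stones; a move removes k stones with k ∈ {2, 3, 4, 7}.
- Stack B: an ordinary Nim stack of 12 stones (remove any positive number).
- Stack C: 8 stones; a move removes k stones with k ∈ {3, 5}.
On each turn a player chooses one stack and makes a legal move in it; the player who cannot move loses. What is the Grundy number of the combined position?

14

Grundy values for stack A (subtraction set {2, 3, 4, 7}):
k:     0  1  2  3  4  5  6  7  8  9 10
g(k):  0  0  1  1  2  2  0  3  1  4  2
So g(10) = 2.
Stack B is a plain Nim stack of size 12, so its Grundy value is 12.
Build the Grundy sequence for stack C with g(k) = mex{g(k−s) : s ∈ {3, 5}, s ≤ k}:
k:     0  1  2  3  4  5  6  7  8
g(k):  0  0  0  1  1  1  2  2  0
So g(8) = 0.
By the Sprague-Grundy theorem, the Grundy value of a sum of independent games is the XOR of the component values.
Combined value = 2 XOR 12 XOR 0 = 14.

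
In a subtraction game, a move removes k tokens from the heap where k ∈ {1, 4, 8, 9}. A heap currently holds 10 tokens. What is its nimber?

Compute g(0), g(1), … for moves {1, 4, 8, 9}:
k:     0  1  2  3  4  5  6  7  8  9 10
g(k):  0  1  0  1  2  0  1  0  1  2  3
So g(10) = 3.

3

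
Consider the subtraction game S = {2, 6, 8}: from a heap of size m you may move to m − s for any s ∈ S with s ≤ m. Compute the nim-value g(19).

Grundy values for subtraction set {2, 6, 8}:
k:     0  1  2  3  4  5  6  7  8  9 10 11 12 13 14 15 16 17 18 19
g(k):  0  0  1  1  0  0  1  1  2  2  3  3  2  2  0  0  1  1  0  0
So g(19) = 0.

0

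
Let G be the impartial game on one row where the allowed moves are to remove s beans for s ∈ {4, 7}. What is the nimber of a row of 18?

1

Grundy values for subtraction set {4, 7}:
k:     0  1  2  3  4  5  6  7  8  9 10 11 12 13 14 15 16 17 18
g(k):  0  0  0  0  1  1  1  1  2  2  2  0  0  0  0  1  1  1  1
So g(18) = 1.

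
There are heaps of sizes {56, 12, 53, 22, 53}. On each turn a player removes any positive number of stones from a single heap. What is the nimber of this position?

34

In binary:
  111000  (56)
  001100  (12)
  110101  (53)
  010110  (22)
  110101  (53)
  ------
  100010  (34)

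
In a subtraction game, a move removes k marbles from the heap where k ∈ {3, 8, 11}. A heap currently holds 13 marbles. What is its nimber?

Build the Grundy sequence with g(k) = mex{g(k−s) : s ∈ {3, 8, 11}, s ≤ k}:
k:     0  1  2  3  4  5  6  7  8  9 10 11 12 13
g(k):  0  0  0  1  1  1  0  0  2  1  1  3  2  2
So g(13) = 2.

2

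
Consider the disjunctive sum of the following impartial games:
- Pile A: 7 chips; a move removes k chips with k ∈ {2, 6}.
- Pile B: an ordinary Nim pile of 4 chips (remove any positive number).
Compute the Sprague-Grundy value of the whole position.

5

For pile A, compute g(0), g(1), … with moves {2, 6}:
k:     0  1  2  3  4  5  6  7
g(k):  0  0  1  1  0  0  1  1
So g(7) = 1.
Pile B is a plain Nim pile of size 4, so its Grundy value is 4.
The value of a disjunctive sum is the nim-sum of the parts.
Combined value = 1 XOR 4 = 5.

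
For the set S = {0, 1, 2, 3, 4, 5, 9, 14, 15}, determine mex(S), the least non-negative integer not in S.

6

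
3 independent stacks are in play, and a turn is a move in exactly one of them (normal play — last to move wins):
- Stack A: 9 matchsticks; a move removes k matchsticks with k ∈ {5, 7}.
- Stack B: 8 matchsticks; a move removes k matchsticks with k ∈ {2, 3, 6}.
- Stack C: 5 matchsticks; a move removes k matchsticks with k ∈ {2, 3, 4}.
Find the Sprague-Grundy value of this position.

1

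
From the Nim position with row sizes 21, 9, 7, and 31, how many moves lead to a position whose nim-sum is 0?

Bitwise XOR of the heap sizes:
  10101  (21)
  01001  (9)
  00111  (7)
  11111  (31)
  -----
  00100  (4)
The overall nim-sum is X = 4. A row of size p has a winning move iff p XOR X < p (reduce it to p XOR X).
  21: 21 XOR 4 = 17 < 21 — winning move (to 17).
  9: 9 XOR 4 = 13 ≥ 9 — no move.
  7: 7 XOR 4 = 3 < 7 — winning move (to 3).
  31: 31 XOR 4 = 27 < 31 — winning move (to 27).
That gives 3 winning moves.

3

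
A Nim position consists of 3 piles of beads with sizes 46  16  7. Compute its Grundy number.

57

Nim-sum: 46 ⊕ 16 ⊕ 7 = 57.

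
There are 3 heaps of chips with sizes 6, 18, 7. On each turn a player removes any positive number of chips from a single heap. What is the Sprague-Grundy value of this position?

19

Compute the nim-sum pairwise:
6 ⊕ 18 = 20
20 ⊕ 7 = 19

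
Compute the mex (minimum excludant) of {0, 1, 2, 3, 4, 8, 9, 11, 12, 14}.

The values 0, 1, 2, 3, 4 are all present; 5 is the first non-negative integer missing from the set.

5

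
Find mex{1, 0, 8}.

The values 0, 1 are all present; 2 is the first non-negative integer missing from the set.

2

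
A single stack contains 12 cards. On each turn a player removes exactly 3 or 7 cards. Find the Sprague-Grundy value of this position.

0

Compute g(0), g(1), … for moves {3, 7}:
k:     0  1  2  3  4  5  6  7  8  9 10 11 12
g(k):  0  0  0  1  1  1  0  2  2  1  0  0  0
So g(12) = 0.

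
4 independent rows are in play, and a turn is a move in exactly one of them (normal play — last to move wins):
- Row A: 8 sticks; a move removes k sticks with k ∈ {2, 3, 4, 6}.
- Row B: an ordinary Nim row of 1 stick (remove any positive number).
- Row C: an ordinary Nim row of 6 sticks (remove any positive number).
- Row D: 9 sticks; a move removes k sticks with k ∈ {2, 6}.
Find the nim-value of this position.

For row A, compute g(0), g(1), … with moves {2, 3, 4, 6}:
g(0) = mex{} = 0
g(1) = mex{} = 0
g(2) = mex{0} = 1
g(3) = mex{0} = 1
g(4) = mex{0,1} = 2
g(5) = mex{0,1} = 2
g(6) = mex{0,1,2} = 3
g(7) = mex{0,1,2} = 3
g(8) = mex{1,2,3} = 0
So g(8) = 0.
Row B is a plain Nim row of size 1, so its Grundy value is 1.
Row C is a plain Nim row of size 6, so its Grundy value is 6.
Build the Grundy sequence for row D with g(k) = mex{g(k−s) : s ∈ {2, 6}, s ≤ k}:
k:     0  1  2  3  4  5  6  7  8  9
g(k):  0  0  1  1  0  0  1  1  0  0
So g(9) = 0.
The value of a disjunctive sum is the nim-sum of the parts.
Combined value = 0 XOR 1 XOR 6 XOR 0 = 7.

7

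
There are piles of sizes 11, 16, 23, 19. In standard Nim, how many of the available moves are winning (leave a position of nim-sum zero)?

3

Compute the nim-sum pairwise:
11 XOR 16 = 27
27 XOR 23 = 12
12 XOR 19 = 31
The overall nim-sum is X = 31. A pile of size p has a winning move iff p XOR X < p (reduce it to p XOR X).
  11: 11 XOR 31 = 20 ≥ 11 — no move.
  16: 16 XOR 31 = 15 < 16 — winning move (to 15).
  23: 23 XOR 31 = 8 < 23 — winning move (to 8).
  19: 19 XOR 31 = 12 < 19 — winning move (to 12).
That gives 3 winning moves.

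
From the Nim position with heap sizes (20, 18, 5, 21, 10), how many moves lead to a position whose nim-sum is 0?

3

In binary:
  10100  (20)
  10010  (18)
  00101  (5)
  10101  (21)
  01010  (10)
  -----
  11100  (28)
The overall nim-sum is X = 28. A heap of size p has a winning move iff p XOR X < p (reduce it to p XOR X).
  20: 20 XOR 28 = 8 < 20 — winning move (to 8).
  18: 18 XOR 28 = 14 < 18 — winning move (to 14).
  5: 5 XOR 28 = 25 ≥ 5 — no move.
  21: 21 XOR 28 = 9 < 21 — winning move (to 9).
  10: 10 XOR 28 = 22 ≥ 10 — no move.
That gives 3 winning moves.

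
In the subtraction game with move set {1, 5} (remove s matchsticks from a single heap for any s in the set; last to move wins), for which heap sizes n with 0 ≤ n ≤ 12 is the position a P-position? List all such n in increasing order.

0, 2, 4, 6, 8, 10, 12

Build the Grundy sequence with g(k) = mex{g(k−s) : s ∈ {1, 5}, s ≤ k}:
k:     0  1  2  3  4  5  6  7  8  9 10 11 12
g(k):  0  1  0  1  0  1  0  1  0  1  0  1  0
The P-positions (g = 0) in 0..12 are 0, 2, 4, 6, 8, 10, 12.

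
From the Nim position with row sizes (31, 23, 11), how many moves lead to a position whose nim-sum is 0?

3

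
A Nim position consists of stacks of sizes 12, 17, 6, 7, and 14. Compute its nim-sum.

18

Compute the nim-sum pairwise:
12 XOR 17 = 29
29 XOR 6 = 27
27 XOR 7 = 28
28 XOR 14 = 18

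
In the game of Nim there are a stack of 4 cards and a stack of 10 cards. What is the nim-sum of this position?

14

Nim-sum: 4 ⊕ 10 = 14.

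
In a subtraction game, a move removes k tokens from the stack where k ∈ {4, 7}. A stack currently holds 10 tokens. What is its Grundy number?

Build the Grundy sequence with g(k) = mex{g(k−s) : s ∈ {4, 7}, s ≤ k}:
g(0) = mex{} = 0
g(1) = mex{} = 0
g(2) = mex{} = 0
g(3) = mex{} = 0
g(4) = mex{0} = 1
g(5) = mex{0} = 1
g(6) = mex{0} = 1
g(7) = mex{0} = 1
g(8) = mex{0,1} = 2
g(9) = mex{0,1} = 2
g(10) = mex{0,1} = 2
So g(10) = 2.

2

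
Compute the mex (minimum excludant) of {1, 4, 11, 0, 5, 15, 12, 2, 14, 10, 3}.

6

The values 0, 1, 2, 3, 4, 5 are all present; 6 is the first non-negative integer missing from the set.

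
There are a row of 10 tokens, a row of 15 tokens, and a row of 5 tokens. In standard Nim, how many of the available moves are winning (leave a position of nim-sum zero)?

Nim-sum: 10 XOR 15 XOR 5 = 0.
The nim-sum is already 0, so every move leaves a nonzero nim-sum — there are no winning moves.

0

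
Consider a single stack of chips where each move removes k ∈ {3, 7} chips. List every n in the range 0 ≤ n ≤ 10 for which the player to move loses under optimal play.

Build the Grundy sequence with g(k) = mex{g(k−s) : s ∈ {3, 7}, s ≤ k}:
k:     0  1  2  3  4  5  6  7  8  9 10
g(k):  0  0  0  1  1  1  0  2  2  1  0
The P-positions (g = 0) in 0..10 are 0, 1, 2, 6, 10.

0, 1, 2, 6, 10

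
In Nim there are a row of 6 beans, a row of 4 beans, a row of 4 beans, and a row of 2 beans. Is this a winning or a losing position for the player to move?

Winning position

Nim-sum: 6 ⊕ 4 ⊕ 4 ⊕ 2 = 4.
The nim-sum is 4 ≠ 0, so this is an N-position: the player to move can win.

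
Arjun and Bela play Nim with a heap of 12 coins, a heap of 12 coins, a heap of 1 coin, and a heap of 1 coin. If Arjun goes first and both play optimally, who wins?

Bela wins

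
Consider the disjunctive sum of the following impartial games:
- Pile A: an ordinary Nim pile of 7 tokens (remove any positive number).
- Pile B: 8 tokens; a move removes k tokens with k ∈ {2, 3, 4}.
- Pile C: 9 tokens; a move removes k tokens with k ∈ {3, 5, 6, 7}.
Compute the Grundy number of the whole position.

Pile A is a plain Nim pile of size 7, so its Grundy value is 7.
Build the Grundy sequence for pile B with g(k) = mex{g(k−s) : s ∈ {2, 3, 4}, s ≤ k}:
k:     0  1  2  3  4  5  6  7  8
g(k):  0  0  1  1  2  2  0  0  1
So g(8) = 1.
For pile C, compute g(0), g(1), … with moves {3, 5, 6, 7}:
k:     0  1  2  3  4  5  6  7  8  9
g(k):  0  0  0  1  1  1  2  2  2  3
So g(9) = 3.
The value of a disjunctive sum is the nim-sum of the parts.
Combined value = 7 ⊕ 1 ⊕ 3 = 5.

5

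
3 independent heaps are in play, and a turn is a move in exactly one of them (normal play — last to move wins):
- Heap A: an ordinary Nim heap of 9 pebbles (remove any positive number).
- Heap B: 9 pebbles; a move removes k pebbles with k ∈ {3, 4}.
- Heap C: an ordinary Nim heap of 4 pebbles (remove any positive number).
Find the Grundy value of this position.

13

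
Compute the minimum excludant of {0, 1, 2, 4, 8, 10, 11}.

3

The values 0, 1, 2 are all present; 3 is the first non-negative integer missing from the set.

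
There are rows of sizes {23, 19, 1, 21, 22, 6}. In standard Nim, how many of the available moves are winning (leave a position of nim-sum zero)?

0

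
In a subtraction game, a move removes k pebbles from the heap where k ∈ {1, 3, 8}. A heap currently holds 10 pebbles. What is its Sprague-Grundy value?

2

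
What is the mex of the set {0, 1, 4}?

2

The values 0, 1 are all present; 2 is the first non-negative integer missing from the set.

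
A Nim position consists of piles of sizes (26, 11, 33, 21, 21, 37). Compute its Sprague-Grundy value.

21

Compute the nim-sum pairwise:
26 ⊕ 11 = 17
17 ⊕ 33 = 48
48 ⊕ 21 = 37
37 ⊕ 21 = 48
48 ⊕ 37 = 21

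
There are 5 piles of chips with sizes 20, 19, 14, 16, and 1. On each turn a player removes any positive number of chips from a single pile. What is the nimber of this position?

24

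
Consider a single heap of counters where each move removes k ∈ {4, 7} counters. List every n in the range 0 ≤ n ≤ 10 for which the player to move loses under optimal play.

Build the Grundy sequence with g(k) = mex{g(k−s) : s ∈ {4, 7}, s ≤ k}:
g(0) = mex{} = 0
g(1) = mex{} = 0
g(2) = mex{} = 0
g(3) = mex{} = 0
g(4) = mex{0} = 1
g(5) = mex{0} = 1
g(6) = mex{0} = 1
g(7) = mex{0} = 1
g(8) = mex{0,1} = 2
g(9) = mex{0,1} = 2
g(10) = mex{0,1} = 2
The P-positions (g = 0) in 0..10 are 0, 1, 2, 3.

0, 1, 2, 3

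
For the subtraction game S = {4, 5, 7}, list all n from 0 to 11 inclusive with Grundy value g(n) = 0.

0, 1, 2, 3, 11

Compute g(0), g(1), … for moves {4, 5, 7}:
g(0) = mex{} = 0
g(1) = mex{} = 0
g(2) = mex{} = 0
g(3) = mex{} = 0
g(4) = mex{0} = 1
g(5) = mex{0} = 1
g(6) = mex{0} = 1
g(7) = mex{0} = 1
g(8) = mex{0,1} = 2
g(9) = mex{0,1} = 2
g(10) = mex{0,1} = 2
g(11) = mex{1} = 0
The P-positions (g = 0) in 0..11 are 0, 1, 2, 3, 11.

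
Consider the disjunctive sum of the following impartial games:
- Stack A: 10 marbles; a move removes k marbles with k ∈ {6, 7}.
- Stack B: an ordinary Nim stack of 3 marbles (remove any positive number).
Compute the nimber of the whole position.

2

For stack A, compute g(0), g(1), … with moves {6, 7}:
g(0) = mex{} = 0
g(1) = mex{} = 0
g(2) = mex{} = 0
g(3) = mex{} = 0
g(4) = mex{} = 0
g(5) = mex{} = 0
g(6) = mex{0} = 1
g(7) = mex{0} = 1
g(8) = mex{0} = 1
g(9) = mex{0} = 1
g(10) = mex{0} = 1
So g(10) = 1.
Stack B is a plain Nim stack of size 3, so its Grundy value is 3.
By the Sprague-Grundy theorem, the Grundy value of a sum of independent games is the XOR of the component values.
Combined value = 1 XOR 3 = 2.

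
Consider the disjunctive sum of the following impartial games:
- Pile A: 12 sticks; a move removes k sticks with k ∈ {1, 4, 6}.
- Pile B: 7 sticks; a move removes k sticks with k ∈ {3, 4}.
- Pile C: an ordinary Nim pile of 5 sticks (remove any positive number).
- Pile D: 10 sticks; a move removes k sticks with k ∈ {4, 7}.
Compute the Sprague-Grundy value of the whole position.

Build the Grundy sequence for pile A with g(k) = mex{g(k−s) : s ∈ {1, 4, 6}, s ≤ k}:
g(0) = mex{} = 0
g(1) = mex{0} = 1
g(2) = mex{1} = 0
g(3) = mex{0} = 1
g(4) = mex{0,1} = 2
g(5) = mex{1,2} = 0
g(6) = mex{0} = 1
g(7) = mex{1} = 0
g(8) = mex{0,2} = 1
g(9) = mex{0,1} = 2
g(10) = mex{1,2} = 0
g(11) = mex{0} = 1
g(12) = mex{1} = 0
So g(12) = 0.
Grundy values for pile B (subtraction set {3, 4}):
g(0) = mex{} = 0
g(1) = mex{} = 0
g(2) = mex{} = 0
g(3) = mex{0} = 1
g(4) = mex{0} = 1
g(5) = mex{0} = 1
g(6) = mex{0,1} = 2
g(7) = mex{1} = 0
So g(7) = 0.
Pile C is a plain Nim pile of size 5, so its Grundy value is 5.
Grundy values for pile D (subtraction set {4, 7}):
k:     0  1  2  3  4  5  6  7  8  9 10
g(k):  0  0  0  0  1  1  1  1  2  2  2
So g(10) = 2.
By the Sprague-Grundy theorem, the Grundy value of a sum of independent games is the XOR of the component values.
Combined value = 0 ⊕ 0 ⊕ 5 ⊕ 2 = 7.

7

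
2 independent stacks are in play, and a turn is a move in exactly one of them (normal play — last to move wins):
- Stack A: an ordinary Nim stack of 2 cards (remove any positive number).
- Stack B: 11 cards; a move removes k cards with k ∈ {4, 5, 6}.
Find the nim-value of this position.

2

Stack A is a plain Nim stack of size 2, so its Grundy value is 2.
Grundy values for stack B (subtraction set {4, 5, 6}):
k:     0  1  2  3  4  5  6  7  8  9 10 11
g(k):  0  0  0  0  1  1  1  1  2  2  0  0
So g(11) = 0.
The value of a disjunctive sum is the nim-sum of the parts.
Combined value = 2 XOR 0 = 2.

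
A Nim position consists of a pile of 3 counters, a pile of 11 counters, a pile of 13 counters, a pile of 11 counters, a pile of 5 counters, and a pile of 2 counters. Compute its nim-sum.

9

Nim-sum: 3 XOR 11 XOR 13 XOR 11 XOR 5 XOR 2 = 9.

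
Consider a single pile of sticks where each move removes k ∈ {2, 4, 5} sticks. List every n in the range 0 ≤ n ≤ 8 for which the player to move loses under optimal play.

Grundy values for subtraction set {2, 4, 5}:
g(0) = mex{} = 0
g(1) = mex{} = 0
g(2) = mex{0} = 1
g(3) = mex{0} = 1
g(4) = mex{0,1} = 2
g(5) = mex{0,1} = 2
g(6) = mex{0,1,2} = 3
g(7) = mex{1,2} = 0
g(8) = mex{1,2,3} = 0
The P-positions (g = 0) in 0..8 are 0, 1, 7, 8.

0, 1, 7, 8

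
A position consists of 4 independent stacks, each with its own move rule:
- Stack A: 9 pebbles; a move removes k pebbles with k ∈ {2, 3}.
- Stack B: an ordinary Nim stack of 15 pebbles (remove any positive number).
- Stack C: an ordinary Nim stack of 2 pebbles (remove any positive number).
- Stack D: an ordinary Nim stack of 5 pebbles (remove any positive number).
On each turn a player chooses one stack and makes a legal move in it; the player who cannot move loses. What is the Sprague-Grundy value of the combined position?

Grundy values for stack A (subtraction set {2, 3}):
g(0) = mex{} = 0
g(1) = mex{} = 0
g(2) = mex{0} = 1
g(3) = mex{0} = 1
g(4) = mex{0,1} = 2
g(5) = mex{1} = 0
g(6) = mex{1,2} = 0
g(7) = mex{0,2} = 1
g(8) = mex{0} = 1
g(9) = mex{0,1} = 2
So g(9) = 2.
Stack B is a plain Nim stack of size 15, so its Grundy value is 15.
Stack C is a plain Nim stack of size 2, so its Grundy value is 2.
Stack D is a plain Nim stack of size 5, so its Grundy value is 5.
By the Sprague-Grundy theorem, the Grundy value of a sum of independent games is the XOR of the component values.
Combined value = 2 ⊕ 15 ⊕ 2 ⊕ 5 = 10.

10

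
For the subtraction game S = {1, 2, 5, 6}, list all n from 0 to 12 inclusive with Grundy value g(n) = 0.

Compute g(0), g(1), … for moves {1, 2, 5, 6}:
k:     0  1  2  3  4  5  6  7  8  9 10 11 12
g(k):  0  1  2  0  1  2  3  0  1  2  0  1  2
The P-positions (g = 0) in 0..12 are 0, 3, 7, 10.

0, 3, 7, 10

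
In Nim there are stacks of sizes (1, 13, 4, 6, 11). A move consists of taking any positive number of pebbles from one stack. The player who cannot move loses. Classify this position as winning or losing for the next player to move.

Winning position

Nim-sum: 1 ^ 13 ^ 4 ^ 6 ^ 11 = 5.
The nim-sum is 5 ≠ 0, so this is an N-position: the player to move can win.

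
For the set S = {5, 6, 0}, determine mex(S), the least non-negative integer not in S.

1

0 is in the set but 1 is not, so the mex is 1.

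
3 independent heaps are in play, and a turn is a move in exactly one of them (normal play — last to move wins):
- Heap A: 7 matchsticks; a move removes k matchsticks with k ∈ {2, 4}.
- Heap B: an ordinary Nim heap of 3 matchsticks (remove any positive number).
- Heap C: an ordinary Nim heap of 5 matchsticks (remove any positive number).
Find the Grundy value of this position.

6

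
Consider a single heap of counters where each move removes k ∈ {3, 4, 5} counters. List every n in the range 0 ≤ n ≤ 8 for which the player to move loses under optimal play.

Grundy values for subtraction set {3, 4, 5}:
k:     0  1  2  3  4  5  6  7  8
g(k):  0  0  0  1  1  1  2  2  0
The P-positions (g = 0) in 0..8 are 0, 1, 2, 8.

0, 1, 2, 8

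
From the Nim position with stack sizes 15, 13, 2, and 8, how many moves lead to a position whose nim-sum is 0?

Compute the nim-sum pairwise:
15 ^ 13 = 2
2 ^ 2 = 0
0 ^ 8 = 8
The overall nim-sum is X = 8. A stack of size p has a winning move iff p XOR X < p (reduce it to p XOR X).
  15: 15 XOR 8 = 7 < 15 — winning move (to 7).
  13: 13 XOR 8 = 5 < 13 — winning move (to 5).
  2: 2 XOR 8 = 10 ≥ 2 — no move.
  8: 8 XOR 8 = 0 < 8 — winning move (to 0).
That gives 3 winning moves.

3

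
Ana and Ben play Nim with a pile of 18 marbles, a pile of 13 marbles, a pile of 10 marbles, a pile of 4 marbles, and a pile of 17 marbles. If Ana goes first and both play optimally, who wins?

In binary:
  10010  (18)
  01101  (13)
  01010  (10)
  00100  (4)
  10001  (17)
  -----
  00000  (0)
The nim-sum is 0, so this is a P-position: the player to move is in a losing position under optimal play; Ana is about to move from it and so loses — Ben wins.

Ben wins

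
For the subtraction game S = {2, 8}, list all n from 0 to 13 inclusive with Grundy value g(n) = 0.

0, 1, 4, 5, 10, 11

Build the Grundy sequence with g(k) = mex{g(k−s) : s ∈ {2, 8}, s ≤ k}:
k:     0  1  2  3  4  5  6  7  8  9 10 11 12 13
g(k):  0  0  1  1  0  0  1  1  2  2  0  0  1  1
The P-positions (g = 0) in 0..13 are 0, 1, 4, 5, 10, 11.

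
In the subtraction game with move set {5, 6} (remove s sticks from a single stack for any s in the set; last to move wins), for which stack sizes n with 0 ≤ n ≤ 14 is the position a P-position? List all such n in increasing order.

0, 1, 2, 3, 4, 11, 12, 13, 14

Compute g(0), g(1), … for moves {5, 6}:
g(0) = mex{} = 0
g(1) = mex{} = 0
g(2) = mex{} = 0
g(3) = mex{} = 0
g(4) = mex{} = 0
g(5) = mex{0} = 1
g(6) = mex{0} = 1
g(7) = mex{0} = 1
g(8) = mex{0} = 1
g(9) = mex{0} = 1
g(10) = mex{0,1} = 2
g(11) = mex{1} = 0
g(12) = mex{1} = 0
g(13) = mex{1} = 0
g(14) = mex{1} = 0
The P-positions (g = 0) in 0..14 are 0, 1, 2, 3, 4, 11, 12, 13, 14.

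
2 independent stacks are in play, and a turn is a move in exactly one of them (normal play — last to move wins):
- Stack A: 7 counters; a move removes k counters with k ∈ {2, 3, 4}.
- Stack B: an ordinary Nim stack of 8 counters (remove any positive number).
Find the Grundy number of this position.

8

For stack A, compute g(0), g(1), … with moves {2, 3, 4}:
g(0) = mex{} = 0
g(1) = mex{} = 0
g(2) = mex{0} = 1
g(3) = mex{0} = 1
g(4) = mex{0,1} = 2
g(5) = mex{0,1} = 2
g(6) = mex{1,2} = 0
g(7) = mex{1,2} = 0
So g(7) = 0.
Stack B is a plain Nim stack of size 8, so its Grundy value is 8.
The value of a disjunctive sum is the nim-sum of the parts.
Combined value = 0 ⊕ 8 = 8.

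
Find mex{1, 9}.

0 is not in the set, so the mex is 0.

0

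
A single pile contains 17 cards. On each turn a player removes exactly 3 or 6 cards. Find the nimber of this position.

2

Compute g(0), g(1), … for moves {3, 6}:
k:     0  1  2  3  4  5  6  7  8  9 10 11 12 13 14 15 16 17
g(k):  0  0  0  1  1  1  2  2  2  0  0  0  1  1  1  2  2  2
So g(17) = 2.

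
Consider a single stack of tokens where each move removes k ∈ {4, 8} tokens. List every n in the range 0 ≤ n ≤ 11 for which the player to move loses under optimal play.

0, 1, 2, 3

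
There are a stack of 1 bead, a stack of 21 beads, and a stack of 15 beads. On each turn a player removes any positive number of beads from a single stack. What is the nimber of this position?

27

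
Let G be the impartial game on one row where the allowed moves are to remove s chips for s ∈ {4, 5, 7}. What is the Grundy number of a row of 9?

2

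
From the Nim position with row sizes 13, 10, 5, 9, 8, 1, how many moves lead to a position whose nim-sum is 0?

1

Write each in binary and XOR column by column:
  1101  (13)
  1010  (10)
  0101  (5)
  1001  (9)
  1000  (8)
  0001  (1)
  ----
  0010  (2)
The overall nim-sum is X = 2. A row of size p has a winning move iff p XOR X < p (reduce it to p XOR X).
  13: 13 XOR 2 = 15 ≥ 13 — no move.
  10: 10 XOR 2 = 8 < 10 — winning move (to 8).
  5: 5 XOR 2 = 7 ≥ 5 — no move.
  9: 9 XOR 2 = 11 ≥ 9 — no move.
  8: 8 XOR 2 = 10 ≥ 8 — no move.
  1: 1 XOR 2 = 3 ≥ 1 — no move.
That gives 1 winning move.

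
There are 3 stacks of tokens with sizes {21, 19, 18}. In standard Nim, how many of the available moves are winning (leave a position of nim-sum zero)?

3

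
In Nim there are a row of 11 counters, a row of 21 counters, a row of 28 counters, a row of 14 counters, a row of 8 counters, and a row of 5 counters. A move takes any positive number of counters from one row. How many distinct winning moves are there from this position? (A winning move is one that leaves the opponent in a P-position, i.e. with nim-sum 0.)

3

In binary:
  01011  (11)
  10101  (21)
  11100  (28)
  01110  (14)
  01000  (8)
  00101  (5)
  -----
  00001  (1)
The overall nim-sum is X = 1. A row of size p has a winning move iff p XOR X < p (reduce it to p XOR X).
  11: 11 XOR 1 = 10 < 11 — winning move (to 10).
  21: 21 XOR 1 = 20 < 21 — winning move (to 20).
  28: 28 XOR 1 = 29 ≥ 28 — no move.
  14: 14 XOR 1 = 15 ≥ 14 — no move.
  8: 8 XOR 1 = 9 ≥ 8 — no move.
  5: 5 XOR 1 = 4 < 5 — winning move (to 4).
That gives 3 winning moves.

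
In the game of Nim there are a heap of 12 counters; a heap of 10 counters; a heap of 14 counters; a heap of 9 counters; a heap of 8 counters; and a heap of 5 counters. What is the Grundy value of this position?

12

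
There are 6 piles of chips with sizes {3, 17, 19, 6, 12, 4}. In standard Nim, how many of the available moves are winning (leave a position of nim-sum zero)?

Bitwise XOR of the heap sizes:
  00011  (3)
  10001  (17)
  10011  (19)
  00110  (6)
  01100  (12)
  00100  (4)
  -----
  01111  (15)
The overall nim-sum is X = 15. A pile of size p has a winning move iff p XOR X < p (reduce it to p XOR X).
  3: 3 XOR 15 = 12 ≥ 3 — no move.
  17: 17 XOR 15 = 30 ≥ 17 — no move.
  19: 19 XOR 15 = 28 ≥ 19 — no move.
  6: 6 XOR 15 = 9 ≥ 6 — no move.
  12: 12 XOR 15 = 3 < 12 — winning move (to 3).
  4: 4 XOR 15 = 11 ≥ 4 — no move.
That gives 1 winning move.

1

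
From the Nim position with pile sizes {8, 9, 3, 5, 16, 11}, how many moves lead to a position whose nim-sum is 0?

1

Compute the nim-sum pairwise:
8 ⊕ 9 = 1
1 ⊕ 3 = 2
2 ⊕ 5 = 7
7 ⊕ 16 = 23
23 ⊕ 11 = 28
The overall nim-sum is X = 28. A pile of size p has a winning move iff p XOR X < p (reduce it to p XOR X).
  8: 8 XOR 28 = 20 ≥ 8 — no move.
  9: 9 XOR 28 = 21 ≥ 9 — no move.
  3: 3 XOR 28 = 31 ≥ 3 — no move.
  5: 5 XOR 28 = 25 ≥ 5 — no move.
  16: 16 XOR 28 = 12 < 16 — winning move (to 12).
  11: 11 XOR 28 = 23 ≥ 11 — no move.
That gives 1 winning move.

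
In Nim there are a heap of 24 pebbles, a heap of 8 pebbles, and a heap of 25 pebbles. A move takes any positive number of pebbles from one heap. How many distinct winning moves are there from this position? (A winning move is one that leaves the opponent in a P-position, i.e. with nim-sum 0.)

3

Nim-sum: 24 ^ 8 ^ 25 = 9.
The overall nim-sum is X = 9. A heap of size p has a winning move iff p XOR X < p (reduce it to p XOR X).
  24: 24 XOR 9 = 17 < 24 — winning move (to 17).
  8: 8 XOR 9 = 1 < 8 — winning move (to 1).
  25: 25 XOR 9 = 16 < 25 — winning move (to 16).
That gives 3 winning moves.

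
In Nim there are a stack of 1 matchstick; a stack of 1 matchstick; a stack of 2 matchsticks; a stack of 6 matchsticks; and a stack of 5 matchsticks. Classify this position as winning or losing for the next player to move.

Winning position

Nim-sum: 1 ⊕ 1 ⊕ 2 ⊕ 6 ⊕ 5 = 1.
The nim-sum is 1 ≠ 0, so this is an N-position: the player to move can win.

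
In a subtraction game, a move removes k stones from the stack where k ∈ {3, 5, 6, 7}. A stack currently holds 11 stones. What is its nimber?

0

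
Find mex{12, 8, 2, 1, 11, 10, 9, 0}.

3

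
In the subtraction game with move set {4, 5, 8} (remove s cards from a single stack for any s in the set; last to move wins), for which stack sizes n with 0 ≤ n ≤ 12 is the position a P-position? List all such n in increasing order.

Build the Grundy sequence with g(k) = mex{g(k−s) : s ∈ {4, 5, 8}, s ≤ k}:
k:     0  1  2  3  4  5  6  7  8  9 10 11 12
g(k):  0  0  0  0  1  1  1  1  2  2  2  2  0
The P-positions (g = 0) in 0..12 are 0, 1, 2, 3, 12.

0, 1, 2, 3, 12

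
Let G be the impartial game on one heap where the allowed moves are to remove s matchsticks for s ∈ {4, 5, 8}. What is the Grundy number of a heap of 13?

0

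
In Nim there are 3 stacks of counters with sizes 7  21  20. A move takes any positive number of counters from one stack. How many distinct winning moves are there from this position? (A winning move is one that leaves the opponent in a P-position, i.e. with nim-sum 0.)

3

In binary:
  00111  (7)
  10101  (21)
  10100  (20)
  -----
  00110  (6)
The overall nim-sum is X = 6. A stack of size p has a winning move iff p XOR X < p (reduce it to p XOR X).
  7: 7 XOR 6 = 1 < 7 — winning move (to 1).
  21: 21 XOR 6 = 19 < 21 — winning move (to 19).
  20: 20 XOR 6 = 18 < 20 — winning move (to 18).
That gives 3 winning moves.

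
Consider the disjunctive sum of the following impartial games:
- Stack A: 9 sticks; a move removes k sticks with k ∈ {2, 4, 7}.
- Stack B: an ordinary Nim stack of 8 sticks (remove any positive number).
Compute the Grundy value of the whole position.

8

Build the Grundy sequence for stack A with g(k) = mex{g(k−s) : s ∈ {2, 4, 7}, s ≤ k}:
g(0) = mex{} = 0
g(1) = mex{} = 0
g(2) = mex{0} = 1
g(3) = mex{0} = 1
g(4) = mex{0,1} = 2
g(5) = mex{0,1} = 2
g(6) = mex{1,2} = 0
g(7) = mex{0,1,2} = 3
g(8) = mex{0,2} = 1
g(9) = mex{1,2,3} = 0
So g(9) = 0.
Stack B is a plain Nim stack of size 8, so its Grundy value is 8.
By the Sprague-Grundy theorem, the Grundy value of a sum of independent games is the XOR of the component values.
Combined value = 0 ⊕ 8 = 8.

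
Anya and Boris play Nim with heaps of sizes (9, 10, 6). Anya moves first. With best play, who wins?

Nim-sum: 9 ^ 10 ^ 6 = 5.
The nim-sum is 5 ≠ 0, so this is an N-position: the player to move can win; Anya has a winning move.

Anya wins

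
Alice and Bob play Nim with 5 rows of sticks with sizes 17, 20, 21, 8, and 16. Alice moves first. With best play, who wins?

Alice wins

Compute the nim-sum pairwise:
17 XOR 20 = 5
5 XOR 21 = 16
16 XOR 8 = 24
24 XOR 16 = 8
The nim-sum is 8 ≠ 0, so this is an N-position: the player to move can win; Alice has a winning move.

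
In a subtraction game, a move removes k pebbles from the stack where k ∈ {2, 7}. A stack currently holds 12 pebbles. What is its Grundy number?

1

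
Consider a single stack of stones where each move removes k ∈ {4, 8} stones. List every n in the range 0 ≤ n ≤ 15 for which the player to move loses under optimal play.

0, 1, 2, 3, 12, 13, 14, 15

Grundy values for subtraction set {4, 8}:
k:     0  1  2  3  4  5  6  7  8  9 10 11 12 13 14 15
g(k):  0  0  0  0  1  1  1  1  2  2  2  2  0  0  0  0
The P-positions (g = 0) in 0..15 are 0, 1, 2, 3, 12, 13, 14, 15.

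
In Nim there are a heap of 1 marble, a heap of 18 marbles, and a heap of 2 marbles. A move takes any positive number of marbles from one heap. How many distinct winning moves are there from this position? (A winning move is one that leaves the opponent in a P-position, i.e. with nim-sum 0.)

1

Bitwise XOR of the heap sizes:
  00001  (1)
  10010  (18)
  00010  (2)
  -----
  10001  (17)
The overall nim-sum is X = 17. A heap of size p has a winning move iff p XOR X < p (reduce it to p XOR X).
  1: 1 XOR 17 = 16 ≥ 1 — no move.
  18: 18 XOR 17 = 3 < 18 — winning move (to 3).
  2: 2 XOR 17 = 19 ≥ 2 — no move.
That gives 1 winning move.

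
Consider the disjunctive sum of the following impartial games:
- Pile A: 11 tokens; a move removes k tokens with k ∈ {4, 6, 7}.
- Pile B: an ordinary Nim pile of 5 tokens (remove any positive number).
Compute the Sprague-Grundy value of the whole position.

5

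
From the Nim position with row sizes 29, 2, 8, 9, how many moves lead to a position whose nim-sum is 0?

Nim-sum: 29 ⊕ 2 ⊕ 8 ⊕ 9 = 30.
The overall nim-sum is X = 30. A row of size p has a winning move iff p XOR X < p (reduce it to p XOR X).
  29: 29 XOR 30 = 3 < 29 — winning move (to 3).
  2: 2 XOR 30 = 28 ≥ 2 — no move.
  8: 8 XOR 30 = 22 ≥ 8 — no move.
  9: 9 XOR 30 = 23 ≥ 9 — no move.
That gives 1 winning move.

1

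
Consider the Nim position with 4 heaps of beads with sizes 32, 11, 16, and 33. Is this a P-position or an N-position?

N-position

Nim-sum: 32 XOR 11 XOR 16 XOR 33 = 26.
The nim-sum is 26 ≠ 0, so this is an N-position: the player to move can win.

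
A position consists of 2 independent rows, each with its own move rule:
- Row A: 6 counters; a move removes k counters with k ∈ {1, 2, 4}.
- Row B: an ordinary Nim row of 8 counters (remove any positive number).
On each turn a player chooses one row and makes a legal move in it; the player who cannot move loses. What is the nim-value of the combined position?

Build the Grundy sequence for row A with g(k) = mex{g(k−s) : s ∈ {1, 2, 4}, s ≤ k}:
k:     0  1  2  3  4  5  6
g(k):  0  1  2  0  1  2  0
So g(6) = 0.
Row B is a plain Nim row of size 8, so its Grundy value is 8.
By the Sprague-Grundy theorem, the Grundy value of a sum of independent games is the XOR of the component values.
Combined value = 0 XOR 8 = 8.

8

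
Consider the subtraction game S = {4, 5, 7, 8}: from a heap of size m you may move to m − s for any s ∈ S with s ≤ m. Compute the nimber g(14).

0

Compute g(0), g(1), … for moves {4, 5, 7, 8}:
k:     0  1  2  3  4  5  6  7  8  9 10 11 12 13 14
g(k):  0  0  0  0  1  1  1  1  2  2  2  2  0  0  0
So g(14) = 0.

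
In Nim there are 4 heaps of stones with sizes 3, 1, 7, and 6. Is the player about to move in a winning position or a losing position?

Compute the nim-sum pairwise:
3 ^ 1 = 2
2 ^ 7 = 5
5 ^ 6 = 3
The nim-sum is 3 ≠ 0, so this is an N-position: the player to move can win.

Winning position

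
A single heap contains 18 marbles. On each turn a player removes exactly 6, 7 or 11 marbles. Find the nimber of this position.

0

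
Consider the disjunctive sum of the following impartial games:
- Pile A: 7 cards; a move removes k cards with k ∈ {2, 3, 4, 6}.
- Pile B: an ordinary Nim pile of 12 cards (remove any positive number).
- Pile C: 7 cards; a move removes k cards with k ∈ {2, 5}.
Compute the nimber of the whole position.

15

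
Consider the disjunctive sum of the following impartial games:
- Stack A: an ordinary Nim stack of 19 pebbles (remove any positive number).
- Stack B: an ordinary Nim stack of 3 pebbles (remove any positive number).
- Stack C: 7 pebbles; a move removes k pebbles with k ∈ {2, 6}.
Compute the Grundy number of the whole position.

Stack A is a plain Nim stack of size 19, so its Grundy value is 19.
Stack B is a plain Nim stack of size 3, so its Grundy value is 3.
Build the Grundy sequence for stack C with g(k) = mex{g(k−s) : s ∈ {2, 6}, s ≤ k}:
g(0) = mex{} = 0
g(1) = mex{} = 0
g(2) = mex{0} = 1
g(3) = mex{0} = 1
g(4) = mex{1} = 0
g(5) = mex{1} = 0
g(6) = mex{0} = 1
g(7) = mex{0} = 1
So g(7) = 1.
The value of a disjunctive sum is the nim-sum of the parts.
Combined value = 19 XOR 3 XOR 1 = 17.

17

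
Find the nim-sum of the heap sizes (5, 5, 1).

Compute the nim-sum pairwise:
5 XOR 5 = 0
0 XOR 1 = 1

1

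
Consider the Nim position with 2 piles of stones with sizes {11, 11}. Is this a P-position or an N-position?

P-position

Write each in binary and XOR column by column:
  1011  (11)
  1011  (11)
  ----
  0000  (0)
The nim-sum is 0, so this is a P-position: the player to move is in a losing position under optimal play.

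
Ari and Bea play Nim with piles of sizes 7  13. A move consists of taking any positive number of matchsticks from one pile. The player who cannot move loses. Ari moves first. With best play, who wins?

Ari wins

Write each in binary and XOR column by column:
  0111  (7)
  1101  (13)
  ----
  1010  (10)
The nim-sum is 10 ≠ 0, so this is an N-position: the player to move can win; Ari has a winning move.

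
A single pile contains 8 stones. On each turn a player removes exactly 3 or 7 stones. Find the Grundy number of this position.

2

Build the Grundy sequence with g(k) = mex{g(k−s) : s ∈ {3, 7}, s ≤ k}:
g(0) = mex{} = 0
g(1) = mex{} = 0
g(2) = mex{} = 0
g(3) = mex{0} = 1
g(4) = mex{0} = 1
g(5) = mex{0} = 1
g(6) = mex{1} = 0
g(7) = mex{0,1} = 2
g(8) = mex{0,1} = 2
So g(8) = 2.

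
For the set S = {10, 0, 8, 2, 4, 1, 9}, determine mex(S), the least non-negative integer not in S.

3

The values 0, 1, 2 are all present; 3 is the first non-negative integer missing from the set.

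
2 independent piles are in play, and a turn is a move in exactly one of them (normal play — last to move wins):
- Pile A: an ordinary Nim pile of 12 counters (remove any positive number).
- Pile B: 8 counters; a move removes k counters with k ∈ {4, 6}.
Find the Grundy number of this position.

14

Pile A is a plain Nim pile of size 12, so its Grundy value is 12.
For pile B, compute g(0), g(1), … with moves {4, 6}:
g(0) = mex{} = 0
g(1) = mex{} = 0
g(2) = mex{} = 0
g(3) = mex{} = 0
g(4) = mex{0} = 1
g(5) = mex{0} = 1
g(6) = mex{0} = 1
g(7) = mex{0} = 1
g(8) = mex{0,1} = 2
So g(8) = 2.
The value of a disjunctive sum is the nim-sum of the parts.
Combined value = 12 XOR 2 = 14.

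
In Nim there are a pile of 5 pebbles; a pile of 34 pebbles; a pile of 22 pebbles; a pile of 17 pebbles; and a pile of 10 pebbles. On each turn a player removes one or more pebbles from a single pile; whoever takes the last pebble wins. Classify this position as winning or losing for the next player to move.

Winning position

Compute the nim-sum pairwise:
5 ⊕ 34 = 39
39 ⊕ 22 = 49
49 ⊕ 17 = 32
32 ⊕ 10 = 42
The nim-sum is 42 ≠ 0, so this is an N-position: the player to move can win.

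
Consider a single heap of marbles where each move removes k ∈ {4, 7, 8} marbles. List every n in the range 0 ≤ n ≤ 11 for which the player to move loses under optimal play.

0, 1, 2, 3

Build the Grundy sequence with g(k) = mex{g(k−s) : s ∈ {4, 7, 8}, s ≤ k}:
k:     0  1  2  3  4  5  6  7  8  9 10 11
g(k):  0  0  0  0  1  1  1  1  2  2  2  2
The P-positions (g = 0) in 0..11 are 0, 1, 2, 3.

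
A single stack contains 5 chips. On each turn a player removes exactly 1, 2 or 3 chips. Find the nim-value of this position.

Build the Grundy sequence with g(k) = mex{g(k−s) : s ∈ {1, 2, 3}, s ≤ k}:
g(0) = mex{} = 0
g(1) = mex{0} = 1
g(2) = mex{0,1} = 2
g(3) = mex{0,1,2} = 3
g(4) = mex{1,2,3} = 0
g(5) = mex{0,2,3} = 1
So g(5) = 1.

1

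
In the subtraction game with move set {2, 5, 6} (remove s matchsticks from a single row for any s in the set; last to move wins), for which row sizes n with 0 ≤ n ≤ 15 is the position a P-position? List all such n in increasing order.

Compute g(0), g(1), … for moves {2, 5, 6}:
k:     0  1  2  3  4  5  6  7  8  9 10 11 12 13 14 15
g(k):  0  0  1  1  0  2  1  3  0  2  1  0  0  1  1  0
The P-positions (g = 0) in 0..15 are 0, 1, 4, 8, 11, 12, 15.

0, 1, 4, 8, 11, 12, 15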